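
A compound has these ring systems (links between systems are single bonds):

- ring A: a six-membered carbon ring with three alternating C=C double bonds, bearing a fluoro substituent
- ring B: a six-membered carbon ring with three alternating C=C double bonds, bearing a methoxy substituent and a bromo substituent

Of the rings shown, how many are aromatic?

Ring A is planar and fully conjugated; 3 ring double bonds give 6 π electrons. 6 = 4(1)+2, so ring A is aromatic (benzene).
Ring B is planar and fully conjugated; 3 ring double bonds give 6 π electrons. That satisfies 4n+2 with n=1, so ring B is aromatic (benzene).
Aromatic: A, B. Total: 2.

2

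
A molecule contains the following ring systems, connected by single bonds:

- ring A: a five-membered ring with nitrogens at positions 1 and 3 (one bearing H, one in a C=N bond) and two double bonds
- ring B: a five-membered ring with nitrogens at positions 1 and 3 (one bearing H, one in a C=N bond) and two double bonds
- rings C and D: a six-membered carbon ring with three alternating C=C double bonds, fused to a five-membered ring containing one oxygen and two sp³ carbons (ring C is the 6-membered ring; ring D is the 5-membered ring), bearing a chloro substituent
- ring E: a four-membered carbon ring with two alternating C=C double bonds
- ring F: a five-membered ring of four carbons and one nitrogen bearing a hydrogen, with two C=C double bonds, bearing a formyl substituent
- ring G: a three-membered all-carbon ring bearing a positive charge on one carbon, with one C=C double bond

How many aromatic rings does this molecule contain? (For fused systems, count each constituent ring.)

Ring A is fully conjugated (every ring atom contributes a p orbital); 2 ring double bonds (4 π electrons) plus a heteroatom lone pair (2) give 6 π electrons. Since 6 = 4n+2 (n=1), ring A is aromatic (imidazole).
Ring B is fully conjugated (every ring atom contributes a p orbital); 2 ring double bonds (4 π electrons) plus a heteroatom lone pair (2) give 6 π electrons. 6 = 4(1)+2, so ring B is aromatic (imidazole).
Ring C is planar and fully conjugated; 3 ring double bonds give 6 π electrons. 6 = 4(1)+2, so ring C is aromatic (benzene ring).
Ring D has two sp³ carbons, so it is not fully conjugated — not aromatic (oxolane ring).
Ring E has only sp² ring atoms; a planar conformation would have a fully conjugated π system of 4 electrons. But 4 = 4(1), which is 4n not 4n+2, so ring E is not aromatic (cyclobutadiene) — cyclobutadiene is antiaromatic and distorts to a rectangle.
Ring F is planar and fully conjugated; 2 ring double bonds (4 π electrons) plus a heteroatom lone pair (2) give 6 π electrons. Since 6 = 4n+2 (n=1), ring F is aromatic (pyrrole).
Ring G is fully conjugated (every ring atom contributes a p orbital); 1 ring double bond (2 π electrons) plus the carbocation's empty p orbital (0, but keeps the ring conjugated) give 2 π electrons. Since 2 = 4n+2 (n=0), ring G is aromatic (cyclopropenyl cation).
Aromatic: A, B, C, F, G. Total: 5.

5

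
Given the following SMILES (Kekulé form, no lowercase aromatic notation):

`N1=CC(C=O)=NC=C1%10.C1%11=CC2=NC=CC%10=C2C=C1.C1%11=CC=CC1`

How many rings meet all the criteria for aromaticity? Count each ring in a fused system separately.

The SMILES encodes a six-membered ring with nitrogens at positions 1 and 4 and three alternating double bonds; two fused six-membered rings, each with three alternating double bonds; one ring is all carbon and the other has one ring nitrogen; a five-membered carbon ring with two conjugated C=C double bonds and one sp³ carbon.
The 6-membered ring with two nitrogens (1,4) is planar and fully conjugated; 3 ring double bonds give 6 π electrons. 6 = 4(1)+2, so it is aromatic (pyrazine).
The fused 6/6-membered bicyclic (with one nitrogen) is a single π system with 10 sp² atoms and 10 π electrons from ring double bonds. 10 = 4(2)+2, so the system is aromatic and both rings count as aromatic (quinoline).
The 5-membered ring has one sp³ carbon, so it is not fully conjugated — not aromatic (cyclopentadiene).
3 of the 4 rings are aromatic. Total: 3.

3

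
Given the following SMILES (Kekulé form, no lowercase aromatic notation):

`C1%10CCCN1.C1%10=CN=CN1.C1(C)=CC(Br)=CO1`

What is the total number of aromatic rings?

2

The SMILES encodes a five-membered saturated ring of four carbons and one N–H nitrogen; a five-membered ring with nitrogens at positions 1 and 3 (one bearing H, one in a C=N bond) and two double bonds; a five-membered ring of four carbons and one oxygen, with two C=C double bonds.
The 5-membered ring with one N–H has only sp³ atoms, so it is not fully conjugated — not aromatic (pyrrolidine).
The 5-membered ring with two nitrogens (one N–H, one =N–) is fully conjugated (every ring atom contributes a p orbital); 2 ring double bonds (4 π electrons) plus a heteroatom lone pair (2) give 6 π electrons. 6 = 4(1)+2, so it is aromatic (imidazole).
The 5-membered ring with one oxygen has a continuous p-orbital overlap around the ring; 2 ring double bonds (4 π electrons) plus a heteroatom lone pair (2) give 6 π electrons. That satisfies 4n+2 with n=1, so it is aromatic (furan).
2 of the 3 rings are aromatic. Total: 2.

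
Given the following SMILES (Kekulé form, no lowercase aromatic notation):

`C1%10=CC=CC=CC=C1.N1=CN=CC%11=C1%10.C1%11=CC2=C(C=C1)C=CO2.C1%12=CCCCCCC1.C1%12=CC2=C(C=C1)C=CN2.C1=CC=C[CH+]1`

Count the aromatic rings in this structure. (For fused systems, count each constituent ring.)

5

The SMILES encodes an eight-membered carbon ring with four alternating C=C double bonds; a six-membered ring with nitrogens at positions 1 and 3 and three alternating double bonds; a six-membered carbon ring with three alternating C=C double bonds, fused to a five-membered ring containing one oxygen and two C=C double bonds; an eight-membered carbon ring with one C=C double bond; a six-membered carbon ring with three alternating C=C double bonds, fused to a five-membered ring containing one N–H nitrogen and two C=C double bonds; a five-membered all-carbon ring bearing a positive charge on one carbon, with two C=C double bonds.
The 8-membered ring has only sp² ring atoms; a planar conformation would have a fully conjugated π system of 8 electrons. But 8 = 4(2), which is 4n not 4n+2, so it is not aromatic (cyclooctatetraene) — cyclooctatetraene distorts into a non-planar tub to avoid antiaromaticity.
The 6-membered ring with two nitrogens (1,3) has a continuous p-orbital overlap around the ring; 3 ring double bonds give 6 π electrons. 6 = 4(1)+2, so it is aromatic (pyrimidine).
The fused 6/5-membered bicyclic (with one oxygen) is a single π system with 9 sp² atoms and 10 π electrons from ring double bonds plus a heteroatom lone pair. 10 = 4(2)+2, so the system is aromatic and both rings count as aromatic (benzofuran).
The second 8-membered ring has six sp³ carbons, so it is not fully conjugated — not aromatic (cyclooctene).
The fused 6/5-membered bicyclic (with one N–H) is a single π system with 9 sp² atoms and 10 π electrons from ring double bonds plus a heteroatom lone pair. 10 = 4(2)+2, so the system is aromatic and both rings count as aromatic (indole).
The 5-membered ring has only sp² ring atoms; a planar conformation would have a fully conjugated π system of 4 electrons. But 4 = 4(1), which is 4n not 4n+2, so it is not aromatic (cyclopentadienyl cation).
5 of the 8 rings are aromatic. Total: 5.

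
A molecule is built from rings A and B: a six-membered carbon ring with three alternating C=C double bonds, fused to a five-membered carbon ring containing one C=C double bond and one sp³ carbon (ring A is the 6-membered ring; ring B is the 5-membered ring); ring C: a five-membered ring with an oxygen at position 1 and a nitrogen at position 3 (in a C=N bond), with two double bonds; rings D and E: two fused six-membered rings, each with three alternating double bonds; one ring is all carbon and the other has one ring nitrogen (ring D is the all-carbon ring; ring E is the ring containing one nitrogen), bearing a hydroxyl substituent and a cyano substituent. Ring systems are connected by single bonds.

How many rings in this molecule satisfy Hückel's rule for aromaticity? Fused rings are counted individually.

4

Ring A is fully conjugated (every ring atom contributes a p orbital); 3 ring double bonds give 6 π electrons. That satisfies 4n+2 with n=1, so ring A is aromatic (benzene ring).
Ring B has one sp³ carbon, so it is not fully conjugated — not aromatic (cyclopentene ring).
Ring C is planar and fully conjugated; 2 ring double bonds (4 π electrons) plus a heteroatom lone pair (2) give 6 π electrons. That satisfies 4n+2 with n=1, so ring C is aromatic (oxazole).
Rings D and E form a fused bicyclic system (with one nitrogen) with 10 sp² atoms and 10 π electrons from ring double bonds. 10 = 4(2)+2, so the system is aromatic and both rings count as aromatic (quinoline).
Aromatic: A, C, D, E. Total: 4.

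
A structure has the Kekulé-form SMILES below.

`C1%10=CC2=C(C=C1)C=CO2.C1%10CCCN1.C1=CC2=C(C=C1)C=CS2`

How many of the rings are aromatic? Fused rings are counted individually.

The SMILES encodes a six-membered carbon ring with three alternating C=C double bonds, fused to a five-membered ring containing one oxygen and two C=C double bonds; a five-membered saturated ring of four carbons and one N–H nitrogen; a six-membered carbon ring with three alternating C=C double bonds, fused to a five-membered ring containing one sulfur and two C=C double bonds.
The fused 6/5-membered bicyclic (with one oxygen) is a single π system with 9 sp² atoms and 10 π electrons from ring double bonds plus a heteroatom lone pair. 10 = 4(2)+2, so the system is aromatic and both rings count as aromatic (benzofuran).
The 5-membered ring with one N–H has only sp³ atoms, so it is not fully conjugated — not aromatic (pyrrolidine).
The fused 6/5-membered bicyclic (with one sulfur) is a single π system with 9 sp² atoms and 10 π electrons from ring double bonds plus a heteroatom lone pair. 10 = 4(2)+2, so the system is aromatic and both rings count as aromatic (benzothiophene).
4 of the 5 rings are aromatic. Total: 4.

4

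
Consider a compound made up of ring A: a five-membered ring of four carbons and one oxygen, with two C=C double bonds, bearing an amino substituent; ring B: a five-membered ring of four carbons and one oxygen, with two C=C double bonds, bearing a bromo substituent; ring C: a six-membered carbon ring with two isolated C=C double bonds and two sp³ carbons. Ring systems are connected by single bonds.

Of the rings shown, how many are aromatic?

2

Ring A is fully conjugated (every ring atom contributes a p orbital); 2 ring double bonds (4 π electrons) plus a heteroatom lone pair (2) give 6 π electrons. That satisfies 4n+2 with n=1, so ring A is aromatic (furan).
Ring B is planar and fully conjugated; 2 ring double bonds (4 π electrons) plus a heteroatom lone pair (2) give 6 π electrons. Since 6 = 4n+2 (n=1), ring B is aromatic (furan).
Ring C has two sp³ carbons, so it is not fully conjugated — not aromatic (1,4-cyclohexadiene).
Aromatic: A, B. Total: 2.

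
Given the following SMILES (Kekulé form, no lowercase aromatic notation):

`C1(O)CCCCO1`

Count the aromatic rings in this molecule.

The SMILES encodes a six-membered saturated ring of five carbons and one oxygen.
The 6-membered ring with one oxygen has only sp³ atoms, so it is not fully conjugated — not aromatic (tetrahydropyran).

0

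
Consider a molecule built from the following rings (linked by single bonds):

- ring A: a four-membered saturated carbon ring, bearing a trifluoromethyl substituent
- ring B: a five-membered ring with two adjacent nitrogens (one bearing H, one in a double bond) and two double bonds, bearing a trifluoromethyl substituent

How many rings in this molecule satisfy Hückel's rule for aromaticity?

Ring A has only sp³ atoms, so it is not fully conjugated — not aromatic (cyclobutane).
Ring B is planar and fully conjugated; 2 ring double bonds (4 π electrons) plus a heteroatom lone pair (2) give 6 π electrons. That satisfies 4n+2 with n=1, so ring B is aromatic (pyrazole).
Aromatic: B. Total: 1.

1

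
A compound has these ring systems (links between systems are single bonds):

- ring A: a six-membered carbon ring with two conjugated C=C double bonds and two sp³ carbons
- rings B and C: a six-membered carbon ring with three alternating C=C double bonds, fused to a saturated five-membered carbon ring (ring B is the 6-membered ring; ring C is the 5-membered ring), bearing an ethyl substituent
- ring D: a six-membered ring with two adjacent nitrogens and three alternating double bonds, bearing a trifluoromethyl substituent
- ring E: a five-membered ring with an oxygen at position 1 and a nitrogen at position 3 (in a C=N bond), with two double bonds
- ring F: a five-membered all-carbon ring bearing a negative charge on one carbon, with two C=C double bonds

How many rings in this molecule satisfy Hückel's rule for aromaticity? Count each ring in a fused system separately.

4

Ring A has two sp³ carbons, so it is not fully conjugated — not aromatic (1,3-cyclohexadiene).
Ring B is planar and fully conjugated; 3 ring double bonds give 6 π electrons. Since 6 = 4n+2 (n=1), ring B is aromatic (benzene ring).
Ring C has three sp³ carbons, so it is not fully conjugated — not aromatic (cyclopentane ring).
Ring D is planar and fully conjugated; 3 ring double bonds give 6 π electrons. That satisfies 4n+2 with n=1, so ring D is aromatic (pyridazine).
Ring E is fully conjugated (every ring atom contributes a p orbital); 2 ring double bonds (4 π electrons) plus a heteroatom lone pair (2) give 6 π electrons. Since 6 = 4n+2 (n=1), ring E is aromatic (oxazole).
Ring F is planar and fully conjugated; 2 ring double bonds (4 π electrons) plus the carbanion lone pair (2) give 6 π electrons. Since 6 = 4n+2 (n=1), ring F is aromatic (cyclopentadienyl anion).
Aromatic: B, D, E, F. Total: 4.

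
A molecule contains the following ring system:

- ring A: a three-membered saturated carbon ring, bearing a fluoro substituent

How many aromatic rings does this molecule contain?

Ring A has only sp³ atoms, so it is not fully conjugated — not aromatic (cyclopropane).

0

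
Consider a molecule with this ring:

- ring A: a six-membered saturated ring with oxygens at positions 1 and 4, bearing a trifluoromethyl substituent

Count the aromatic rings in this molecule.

Ring A has only sp³ atoms, so it is not fully conjugated — not aromatic (1,4-dioxane).

0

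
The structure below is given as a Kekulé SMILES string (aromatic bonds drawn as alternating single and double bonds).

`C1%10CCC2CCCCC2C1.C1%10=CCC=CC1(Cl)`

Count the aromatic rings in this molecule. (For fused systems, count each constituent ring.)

0

The SMILES encodes two fused six-membered saturated carbon rings; a six-membered carbon ring with two isolated C=C double bonds and two sp³ carbons.
The 6-membered ring has only sp³ atoms, so it is not fully conjugated — not aromatic (cyclohexane ring).
The second 6-membered ring has only sp³ atoms, so it is not fully conjugated — not aromatic (cyclohexane ring).
The third 6-membered ring has two sp³ carbons, so it is not fully conjugated — not aromatic (1,4-cyclohexadiene).
None of the rings are aromatic. Total: 0.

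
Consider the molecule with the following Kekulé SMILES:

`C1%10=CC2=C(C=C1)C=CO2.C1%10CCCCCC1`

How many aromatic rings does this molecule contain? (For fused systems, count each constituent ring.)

The SMILES encodes a six-membered carbon ring with three alternating C=C double bonds, fused to a five-membered ring containing one oxygen and two C=C double bonds; a seven-membered saturated carbon ring.
The fused 6/5-membered bicyclic (with one oxygen) is a single π system with 9 sp² atoms and 10 π electrons from ring double bonds plus a heteroatom lone pair. 10 = 4(2)+2, so the system is aromatic and both rings count as aromatic (benzofuran).
The 7-membered ring has only sp³ atoms, so it is not fully conjugated — not aromatic (cycloheptane).
2 of the 3 rings are aromatic. Total: 2.

2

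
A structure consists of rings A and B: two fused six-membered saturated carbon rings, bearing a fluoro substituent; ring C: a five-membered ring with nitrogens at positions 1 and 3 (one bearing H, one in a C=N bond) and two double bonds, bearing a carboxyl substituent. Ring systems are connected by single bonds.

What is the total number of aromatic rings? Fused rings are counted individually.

Ring A has only sp³ atoms, so it is not fully conjugated — not aromatic (cyclohexane ring).
Ring B has only sp³ atoms, so it is not fully conjugated — not aromatic (cyclohexane ring).
Ring C is planar and fully conjugated; 2 ring double bonds (4 π electrons) plus a heteroatom lone pair (2) give 6 π electrons. 6 = 4(1)+2, so ring C is aromatic (imidazole).
Aromatic: C. Total: 1.

1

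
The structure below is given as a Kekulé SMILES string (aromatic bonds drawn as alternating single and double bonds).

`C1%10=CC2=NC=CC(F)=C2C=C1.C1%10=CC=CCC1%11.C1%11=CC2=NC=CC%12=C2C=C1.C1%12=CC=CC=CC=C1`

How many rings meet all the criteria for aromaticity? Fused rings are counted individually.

The SMILES encodes two fused six-membered rings, each with three alternating double bonds; one ring is all carbon and the other has one ring nitrogen; a six-membered carbon ring with two conjugated C=C double bonds and two sp³ carbons; two fused six-membered rings, each with three alternating double bonds; one ring is all carbon and the other has one ring nitrogen; an eight-membered carbon ring with four alternating C=C double bonds.
The fused 6/6-membered bicyclic (with one nitrogen) is a single π system with 10 sp² atoms and 10 π electrons from ring double bonds. 10 = 4(2)+2, so the system is aromatic and both rings count as aromatic (quinoline).
The 6-membered ring has two sp³ carbons, so it is not fully conjugated — not aromatic (1,3-cyclohexadiene).
The fused 6/6-membered bicyclic (with one nitrogen) is a single π system with 10 sp² atoms and 10 π electrons from ring double bonds. 10 = 4(2)+2, so the system is aromatic and both rings count as aromatic (quinoline).
The 8-membered ring has only sp² ring atoms; a planar conformation would have a fully conjugated π system of 8 electrons. But 8 = 4(2), which is 4n not 4n+2, so it is not aromatic (cyclooctatetraene) — cyclooctatetraene distorts into a non-planar tub to avoid antiaromaticity.
4 of the 6 rings are aromatic. Total: 4.

4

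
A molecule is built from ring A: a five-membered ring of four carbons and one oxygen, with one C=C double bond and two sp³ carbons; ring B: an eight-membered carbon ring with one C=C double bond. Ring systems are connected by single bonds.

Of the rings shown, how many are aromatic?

0

Ring A has two sp³ carbons, so it is not fully conjugated — not aromatic (2,3-dihydrofuran).
Ring B has six sp³ carbons, so it is not fully conjugated — not aromatic (cyclooctene).
No ring is aromatic. Total: 0.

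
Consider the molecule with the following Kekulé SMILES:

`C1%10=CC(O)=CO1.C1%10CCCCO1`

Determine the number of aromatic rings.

The SMILES encodes a five-membered ring of four carbons and one oxygen, with two C=C double bonds; a six-membered saturated ring of five carbons and one oxygen.
The 5-membered ring with one oxygen has a continuous p-orbital overlap around the ring; 2 ring double bonds (4 π electrons) plus a heteroatom lone pair (2) give 6 π electrons. Since 6 = 4n+2 (n=1), it is aromatic (furan).
The 6-membered ring with one oxygen has only sp³ atoms, so it is not fully conjugated — not aromatic (tetrahydropyran).
1 of the 2 rings is aromatic. Total: 1.

1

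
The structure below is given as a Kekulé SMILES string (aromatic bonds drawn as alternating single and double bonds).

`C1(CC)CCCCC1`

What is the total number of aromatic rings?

0

The SMILES encodes a six-membered saturated carbon ring.
The 6-membered ring has only sp³ atoms, so it is not fully conjugated — not aromatic (cyclohexane).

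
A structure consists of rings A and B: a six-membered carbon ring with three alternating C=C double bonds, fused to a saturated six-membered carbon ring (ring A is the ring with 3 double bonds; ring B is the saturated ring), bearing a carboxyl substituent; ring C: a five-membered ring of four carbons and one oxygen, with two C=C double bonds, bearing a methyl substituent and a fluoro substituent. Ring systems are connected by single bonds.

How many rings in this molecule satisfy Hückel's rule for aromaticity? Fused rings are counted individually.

Ring A is planar and fully conjugated; 3 ring double bonds give 6 π electrons. 6 = 4(1)+2, so ring A is aromatic (benzene ring).
Ring B has four sp³ carbons, so it is not fully conjugated — not aromatic (cyclohexane ring).
Ring C is planar and fully conjugated; 2 ring double bonds (4 π electrons) plus a heteroatom lone pair (2) give 6 π electrons. That satisfies 4n+2 with n=1, so ring C is aromatic (furan).
Aromatic: A, C. Total: 2.

2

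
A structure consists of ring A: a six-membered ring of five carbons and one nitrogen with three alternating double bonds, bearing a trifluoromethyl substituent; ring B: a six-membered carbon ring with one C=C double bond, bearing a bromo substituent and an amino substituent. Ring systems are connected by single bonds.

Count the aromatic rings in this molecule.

1

Ring A has a continuous p-orbital overlap around the ring; 3 ring double bonds give 6 π electrons. Since 6 = 4n+2 (n=1), ring A is aromatic (pyridine).
Ring B has four sp³ carbons, so it is not fully conjugated — not aromatic (cyclohexene).
Aromatic: A. Total: 1.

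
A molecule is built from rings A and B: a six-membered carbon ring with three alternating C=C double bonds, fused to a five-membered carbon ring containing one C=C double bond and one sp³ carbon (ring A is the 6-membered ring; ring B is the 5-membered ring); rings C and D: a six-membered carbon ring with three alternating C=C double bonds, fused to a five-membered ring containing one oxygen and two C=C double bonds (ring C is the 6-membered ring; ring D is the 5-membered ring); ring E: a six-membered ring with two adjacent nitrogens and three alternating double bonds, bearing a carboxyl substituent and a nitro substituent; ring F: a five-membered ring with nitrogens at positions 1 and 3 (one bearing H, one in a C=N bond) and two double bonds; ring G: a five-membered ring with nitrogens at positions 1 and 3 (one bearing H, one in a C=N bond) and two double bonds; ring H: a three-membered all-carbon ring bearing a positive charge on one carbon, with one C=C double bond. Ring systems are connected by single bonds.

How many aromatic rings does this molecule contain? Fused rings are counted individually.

Ring A is fully conjugated (every ring atom contributes a p orbital); 3 ring double bonds give 6 π electrons. Since 6 = 4n+2 (n=1), ring A is aromatic (benzene ring).
Ring B has one sp³ carbon, so it is not fully conjugated — not aromatic (cyclopentene ring).
Rings C and D form a fused bicyclic system (with one oxygen) with 9 sp² atoms and 10 π electrons from ring double bonds plus a heteroatom lone pair. 10 = 4(2)+2, so the system is aromatic and both rings count as aromatic (benzofuran).
Ring E is fully conjugated (every ring atom contributes a p orbital); 3 ring double bonds give 6 π electrons. That satisfies 4n+2 with n=1, so ring E is aromatic (pyridazine).
Ring F has a continuous p-orbital overlap around the ring; 2 ring double bonds (4 π electrons) plus a heteroatom lone pair (2) give 6 π electrons. 6 = 4(1)+2, so ring F is aromatic (imidazole).
Ring G is planar and fully conjugated; 2 ring double bonds (4 π electrons) plus a heteroatom lone pair (2) give 6 π electrons. That satisfies 4n+2 with n=1, so ring G is aromatic (imidazole).
Ring H has a continuous p-orbital overlap around the ring; 1 ring double bond (2 π electrons) plus the carbocation's empty p orbital (0, but keeps the ring conjugated) give 2 π electrons. 2 = 4(0)+2, so ring H is aromatic (cyclopropenyl cation).
Aromatic: A, C, D, E, F, G, H. Total: 7.

7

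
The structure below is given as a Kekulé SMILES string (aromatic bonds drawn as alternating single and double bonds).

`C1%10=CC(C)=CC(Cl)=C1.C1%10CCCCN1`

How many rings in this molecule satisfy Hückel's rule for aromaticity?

1

The SMILES encodes a six-membered carbon ring with three alternating C=C double bonds; a six-membered saturated ring of five carbons and one N–H nitrogen.
The 6-membered ring is planar and fully conjugated; 3 ring double bonds give 6 π electrons. Since 6 = 4n+2 (n=1), it is aromatic (benzene).
The 6-membered ring with one N–H has only sp³ atoms, so it is not fully conjugated — not aromatic (piperidine).
1 of the 2 rings is aromatic. Total: 1.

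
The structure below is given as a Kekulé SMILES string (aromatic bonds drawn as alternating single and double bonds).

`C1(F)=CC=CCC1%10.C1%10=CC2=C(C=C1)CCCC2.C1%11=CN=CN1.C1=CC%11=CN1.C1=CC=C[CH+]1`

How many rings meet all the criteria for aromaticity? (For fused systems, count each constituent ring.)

The SMILES encodes a six-membered carbon ring with two conjugated C=C double bonds and two sp³ carbons; a six-membered carbon ring with three alternating C=C double bonds, fused to a saturated six-membered carbon ring; a five-membered ring with nitrogens at positions 1 and 3 (one bearing H, one in a C=N bond) and two double bonds; a five-membered ring of four carbons and one nitrogen bearing a hydrogen, with two C=C double bonds; a five-membered all-carbon ring bearing a positive charge on one carbon, with two C=C double bonds.
The 6-membered ring has two sp³ carbons, so it is not fully conjugated — not aromatic (1,3-cyclohexadiene).
The second 6-membered ring is planar and fully conjugated; 3 ring double bonds give 6 π electrons. That satisfies 4n+2 with n=1, so it is aromatic (benzene ring).
The third 6-membered ring has four sp³ carbons, so it is not fully conjugated — not aromatic (cyclohexane ring).
The 5-membered ring with two nitrogens (one N–H, one =N–) is fully conjugated (every ring atom contributes a p orbital); 2 ring double bonds (4 π electrons) plus a heteroatom lone pair (2) give 6 π electrons. 6 = 4(1)+2, so it is aromatic (imidazole).
The 5-membered ring with one N–H is fully conjugated (every ring atom contributes a p orbital); 2 ring double bonds (4 π electrons) plus a heteroatom lone pair (2) give 6 π electrons. That satisfies 4n+2 with n=1, so it is aromatic (pyrrole).
The 5-membered ring has only sp² ring atoms; a planar conformation would have a fully conjugated π system of 4 electrons. But 4 = 4(1), which is 4n not 4n+2, so it is not aromatic (cyclopentadienyl cation).
3 of the 6 rings are aromatic. Total: 3.

3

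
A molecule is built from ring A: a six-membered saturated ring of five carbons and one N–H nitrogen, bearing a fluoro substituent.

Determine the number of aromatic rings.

Ring A has only sp³ atoms, so it is not fully conjugated — not aromatic (piperidine).

0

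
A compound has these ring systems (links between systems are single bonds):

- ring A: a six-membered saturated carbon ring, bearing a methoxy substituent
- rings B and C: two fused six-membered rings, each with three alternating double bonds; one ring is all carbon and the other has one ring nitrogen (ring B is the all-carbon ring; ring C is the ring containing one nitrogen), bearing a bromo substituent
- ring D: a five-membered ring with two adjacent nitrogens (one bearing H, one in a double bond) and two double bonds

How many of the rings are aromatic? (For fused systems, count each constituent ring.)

3

Ring A has only sp³ atoms, so it is not fully conjugated — not aromatic (cyclohexane).
Rings B and C form a fused bicyclic system (with one nitrogen) with 10 sp² atoms and 10 π electrons from ring double bonds. 10 = 4(2)+2, so the system is aromatic and both rings count as aromatic (quinoline).
Ring D has a continuous p-orbital overlap around the ring; 2 ring double bonds (4 π electrons) plus a heteroatom lone pair (2) give 6 π electrons. 6 = 4(1)+2, so ring D is aromatic (pyrazole).
Aromatic: B, C, D. Total: 3.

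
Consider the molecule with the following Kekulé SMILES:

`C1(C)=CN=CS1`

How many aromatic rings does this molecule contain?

The SMILES encodes a five-membered ring with a sulfur at position 1 and a nitrogen at position 3 (in a C=N bond), with two double bonds.
The 5-membered ring with one sulfur and one =N– has a continuous p-orbital overlap around the ring; 2 ring double bonds (4 π electrons) plus a heteroatom lone pair (2) give 6 π electrons. That satisfies 4n+2 with n=1, so it is aromatic (thiazole).

1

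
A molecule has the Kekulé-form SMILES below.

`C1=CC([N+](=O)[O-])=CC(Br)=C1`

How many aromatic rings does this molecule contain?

1

The SMILES encodes a six-membered carbon ring with three alternating C=C double bonds.
The 6-membered ring is planar and fully conjugated; 3 ring double bonds give 6 π electrons. That satisfies 4n+2 with n=1, so it is aromatic (benzene).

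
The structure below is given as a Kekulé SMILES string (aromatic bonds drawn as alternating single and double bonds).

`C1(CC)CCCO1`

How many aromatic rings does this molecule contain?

0

The SMILES encodes a five-membered saturated ring of four carbons and one oxygen.
The 5-membered ring with one oxygen has only sp³ atoms, so it is not fully conjugated — not aromatic (tetrahydrofuran).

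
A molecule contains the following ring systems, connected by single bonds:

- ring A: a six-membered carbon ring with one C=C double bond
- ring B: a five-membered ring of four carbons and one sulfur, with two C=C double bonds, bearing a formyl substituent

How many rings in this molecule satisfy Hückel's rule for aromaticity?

1

Ring A has four sp³ carbons, so it is not fully conjugated — not aromatic (cyclohexene).
Ring B is planar and fully conjugated; 2 ring double bonds (4 π electrons) plus a heteroatom lone pair (2) give 6 π electrons. Since 6 = 4n+2 (n=1), ring B is aromatic (thiophene).
Aromatic: B. Total: 1.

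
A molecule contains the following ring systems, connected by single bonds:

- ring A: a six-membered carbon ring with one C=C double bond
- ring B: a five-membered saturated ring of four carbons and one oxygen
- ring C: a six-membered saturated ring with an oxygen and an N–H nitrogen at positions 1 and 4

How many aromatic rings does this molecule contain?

Ring A has four sp³ carbons, so it is not fully conjugated — not aromatic (cyclohexene).
Ring B has only sp³ atoms, so it is not fully conjugated — not aromatic (tetrahydrofuran).
Ring C has only sp³ atoms, so it is not fully conjugated — not aromatic (morpholine).
No ring is aromatic. Total: 0.

0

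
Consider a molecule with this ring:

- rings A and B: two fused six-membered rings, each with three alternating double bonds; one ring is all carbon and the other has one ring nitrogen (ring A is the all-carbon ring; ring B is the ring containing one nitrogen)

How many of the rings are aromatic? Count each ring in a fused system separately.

Rings A and B form a fused bicyclic system (with one nitrogen) with 10 sp² atoms and 10 π electrons from ring double bonds. 10 = 4(2)+2, so the system is aromatic and both rings count as aromatic (quinoline).
Aromatic: A, B. Total: 2.

2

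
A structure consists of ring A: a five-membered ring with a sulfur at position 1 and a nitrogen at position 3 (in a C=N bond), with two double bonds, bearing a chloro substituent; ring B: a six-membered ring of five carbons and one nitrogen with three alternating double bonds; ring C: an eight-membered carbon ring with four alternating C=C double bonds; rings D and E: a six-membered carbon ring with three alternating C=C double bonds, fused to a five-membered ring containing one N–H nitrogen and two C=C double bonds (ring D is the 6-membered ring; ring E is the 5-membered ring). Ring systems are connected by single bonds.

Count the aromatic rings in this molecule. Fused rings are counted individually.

4

Ring A is planar and fully conjugated; 2 ring double bonds (4 π electrons) plus a heteroatom lone pair (2) give 6 π electrons. Since 6 = 4n+2 (n=1), ring A is aromatic (thiazole).
Ring B is planar and fully conjugated; 3 ring double bonds give 6 π electrons. That satisfies 4n+2 with n=1, so ring B is aromatic (pyridine).
Ring C has only sp² ring atoms; a planar conformation would have a fully conjugated π system of 8 electrons. But 8 = 4(2), which is 4n not 4n+2, so ring C is not aromatic (cyclooctatetraene) — cyclooctatetraene distorts into a non-planar tub to avoid antiaromaticity.
Rings D and E form a fused bicyclic system (with one N–H) with 9 sp² atoms and 10 π electrons from ring double bonds plus a heteroatom lone pair. 10 = 4(2)+2, so the system is aromatic and both rings count as aromatic (indole).
Aromatic: A, B, D, E. Total: 4.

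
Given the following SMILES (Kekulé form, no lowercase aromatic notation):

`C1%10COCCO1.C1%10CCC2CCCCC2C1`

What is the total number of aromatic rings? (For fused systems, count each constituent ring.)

0

The SMILES encodes a six-membered saturated ring with oxygens at positions 1 and 4; two fused six-membered saturated carbon rings.
The 6-membered ring with two oxygens (1,4) has only sp³ atoms, so it is not fully conjugated — not aromatic (1,4-dioxane).
The 6-membered ring has only sp³ atoms, so it is not fully conjugated — not aromatic (cyclohexane ring).
The second 6-membered ring has only sp³ atoms, so it is not fully conjugated — not aromatic (cyclohexane ring).
None of the rings are aromatic. Total: 0.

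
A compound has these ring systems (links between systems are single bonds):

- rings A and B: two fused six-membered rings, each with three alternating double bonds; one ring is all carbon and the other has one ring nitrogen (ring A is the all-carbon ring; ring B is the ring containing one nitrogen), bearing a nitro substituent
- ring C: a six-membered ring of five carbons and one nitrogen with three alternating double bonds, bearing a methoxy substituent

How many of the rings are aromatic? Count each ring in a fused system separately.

Rings A and B form a fused bicyclic system (with one nitrogen) with 10 sp² atoms and 10 π electrons from ring double bonds. 10 = 4(2)+2, so the system is aromatic and both rings count as aromatic (quinoline).
Ring C has a continuous p-orbital overlap around the ring; 3 ring double bonds give 6 π electrons. That satisfies 4n+2 with n=1, so ring C is aromatic (pyridine).
Aromatic: A, B, C. Total: 3.

3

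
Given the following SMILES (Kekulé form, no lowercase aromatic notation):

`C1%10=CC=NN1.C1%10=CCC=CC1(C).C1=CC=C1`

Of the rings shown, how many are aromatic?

The SMILES encodes a five-membered ring with two adjacent nitrogens (one bearing H, one in a double bond) and two double bonds; a six-membered carbon ring with two isolated C=C double bonds and two sp³ carbons; a four-membered carbon ring with two alternating C=C double bonds.
The 5-membered ring with two adjacent nitrogens (one N–H, one =N–) is planar and fully conjugated; 2 ring double bonds (4 π electrons) plus a heteroatom lone pair (2) give 6 π electrons. Since 6 = 4n+2 (n=1), it is aromatic (pyrazole).
The 6-membered ring has two sp³ carbons, so it is not fully conjugated — not aromatic (1,4-cyclohexadiene).
The 4-membered ring has only sp² ring atoms; a planar conformation would have a fully conjugated π system of 4 electrons. But 4 = 4(1), which is 4n not 4n+2, so it is not aromatic (cyclobutadiene) — cyclobutadiene is antiaromatic and distorts to a rectangle.
1 of the 3 rings is aromatic. Total: 1.

1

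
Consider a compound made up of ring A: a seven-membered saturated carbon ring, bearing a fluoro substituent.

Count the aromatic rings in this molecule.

0

Ring A has only sp³ atoms, so it is not fully conjugated — not aromatic (cycloheptane).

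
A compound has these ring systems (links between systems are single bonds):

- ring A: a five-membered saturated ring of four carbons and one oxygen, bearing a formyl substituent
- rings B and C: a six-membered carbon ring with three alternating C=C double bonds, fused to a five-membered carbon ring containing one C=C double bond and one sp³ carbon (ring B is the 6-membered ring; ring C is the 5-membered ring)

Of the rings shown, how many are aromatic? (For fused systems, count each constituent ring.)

Ring A has only sp³ atoms, so it is not fully conjugated — not aromatic (tetrahydrofuran).
Ring B has a continuous p-orbital overlap around the ring; 3 ring double bonds give 6 π electrons. Since 6 = 4n+2 (n=1), ring B is aromatic (benzene ring).
Ring C has one sp³ carbon, so it is not fully conjugated — not aromatic (cyclopentene ring).
Aromatic: B. Total: 1.

1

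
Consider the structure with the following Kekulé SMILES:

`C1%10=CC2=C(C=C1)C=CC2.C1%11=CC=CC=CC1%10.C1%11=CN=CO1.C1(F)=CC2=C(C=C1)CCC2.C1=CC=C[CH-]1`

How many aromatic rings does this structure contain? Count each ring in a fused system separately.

The SMILES encodes a six-membered carbon ring with three alternating C=C double bonds, fused to a five-membered carbon ring containing one C=C double bond and one sp³ carbon; a seven-membered carbon ring with three C=C double bonds and one sp³ carbon; a five-membered ring with an oxygen at position 1 and a nitrogen at position 3 (in a C=N bond), with two double bonds; a six-membered carbon ring with three alternating C=C double bonds, fused to a saturated five-membered carbon ring; a five-membered all-carbon ring bearing a negative charge on one carbon, with two C=C double bonds.
The 6-membered ring has a continuous p-orbital overlap around the ring; 3 ring double bonds give 6 π electrons. 6 = 4(1)+2, so it is aromatic (benzene ring).
The 5-membered ring has one sp³ carbon, so it is not fully conjugated — not aromatic (cyclopentene ring).
The 7-membered ring has one sp³ carbon, so it is not fully conjugated — not aromatic (cycloheptatriene).
The 5-membered ring with one oxygen and one =N– is planar and fully conjugated; 2 ring double bonds (4 π electrons) plus a heteroatom lone pair (2) give 6 π electrons. That satisfies 4n+2 with n=1, so it is aromatic (oxazole).
The second 6-membered ring has a continuous p-orbital overlap around the ring; 3 ring double bonds give 6 π electrons. 6 = 4(1)+2, so it is aromatic (benzene ring).
The second 5-membered ring has three sp³ carbons, so it is not fully conjugated — not aromatic (cyclopentane ring).
The third 5-membered ring is planar and fully conjugated; 2 ring double bonds (4 π electrons) plus the carbanion lone pair (2) give 6 π electrons. 6 = 4(1)+2, so it is aromatic (cyclopentadienyl anion).
4 of the 7 rings are aromatic. Total: 4.

4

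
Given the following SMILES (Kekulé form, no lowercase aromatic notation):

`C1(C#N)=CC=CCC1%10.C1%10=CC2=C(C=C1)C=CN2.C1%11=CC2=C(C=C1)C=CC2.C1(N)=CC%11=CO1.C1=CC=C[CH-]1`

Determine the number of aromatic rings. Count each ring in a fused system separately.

The SMILES encodes a six-membered carbon ring with two conjugated C=C double bonds and two sp³ carbons; a six-membered carbon ring with three alternating C=C double bonds, fused to a five-membered ring containing one N–H nitrogen and two C=C double bonds; a six-membered carbon ring with three alternating C=C double bonds, fused to a five-membered carbon ring containing one C=C double bond and one sp³ carbon; a five-membered ring of four carbons and one oxygen, with two C=C double bonds; a five-membered all-carbon ring bearing a negative charge on one carbon, with two C=C double bonds.
The 6-membered ring has two sp³ carbons, so it is not fully conjugated — not aromatic (1,3-cyclohexadiene).
The fused 6/5-membered bicyclic (with one N–H) is a single π system with 9 sp² atoms and 10 π electrons from ring double bonds plus a heteroatom lone pair. 10 = 4(2)+2, so the system is aromatic and both rings count as aromatic (indole).
The second 6-membered ring is planar and fully conjugated; 3 ring double bonds give 6 π electrons. Since 6 = 4n+2 (n=1), it is aromatic (benzene ring).
The 5-membered ring has one sp³ carbon, so it is not fully conjugated — not aromatic (cyclopentene ring).
The 5-membered ring with one oxygen is fully conjugated (every ring atom contributes a p orbital); 2 ring double bonds (4 π electrons) plus a heteroatom lone pair (2) give 6 π electrons. 6 = 4(1)+2, so it is aromatic (furan).
The second 5-membered ring is planar and fully conjugated; 2 ring double bonds (4 π electrons) plus the carbanion lone pair (2) give 6 π electrons. 6 = 4(1)+2, so it is aromatic (cyclopentadienyl anion).
5 of the 7 rings are aromatic. Total: 5.

5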